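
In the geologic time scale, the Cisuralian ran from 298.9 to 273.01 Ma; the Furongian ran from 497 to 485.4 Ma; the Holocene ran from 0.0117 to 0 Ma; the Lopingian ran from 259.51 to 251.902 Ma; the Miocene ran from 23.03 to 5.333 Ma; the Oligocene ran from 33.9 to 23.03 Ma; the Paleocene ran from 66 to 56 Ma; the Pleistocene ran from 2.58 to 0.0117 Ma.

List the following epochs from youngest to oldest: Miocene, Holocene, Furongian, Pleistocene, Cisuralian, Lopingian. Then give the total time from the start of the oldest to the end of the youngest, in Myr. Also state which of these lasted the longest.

Start ages (Ma): Furongian 497, Cisuralian 298.9, Lopingian 259.51, Miocene 23.03, Pleistocene 2.58, Holocene 0.0117.
Ordered youngest to oldest: Holocene, Pleistocene, Miocene, Lopingian, Cisuralian, Furongian.
Span = 497 − 0 = 497 Myr.
Durations: Holocene 0.0117, Lopingian 7.608, Miocene 17.697, Cisuralian 25.89, Furongian 11.6, Pleistocene 2.5683 → longest is Cisuralian (25.89 Myr).

Holocene → Pleistocene → Miocene → Lopingian → Cisuralian → Furongian; total span 497 Myr; longest is Cisuralian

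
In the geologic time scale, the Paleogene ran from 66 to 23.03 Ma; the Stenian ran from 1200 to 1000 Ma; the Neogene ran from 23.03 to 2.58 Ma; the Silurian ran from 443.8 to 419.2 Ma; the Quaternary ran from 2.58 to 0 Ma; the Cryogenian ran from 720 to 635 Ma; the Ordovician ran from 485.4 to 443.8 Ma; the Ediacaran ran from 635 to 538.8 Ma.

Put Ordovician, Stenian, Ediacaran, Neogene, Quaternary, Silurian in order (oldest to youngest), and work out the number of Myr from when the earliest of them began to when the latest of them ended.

From the excerpt: Ordovician 485.4–443.8; Stenian 1200–1000; Ediacaran 635–538.8; Neogene 23.03–2.58; Quaternary 2.58–0; Silurian 443.8–419.2 (Ma).
Larger Ma is earlier, so the oldest is Stenian and the youngest is Quaternary; oldest to youngest: Stenian, Ediacaran, Ordovician, Silurian, Neogene, Quaternary.
Oldest start 1200 minus youngest end 0 gives 1200 Myr overall.

Stenian → Ediacaran → Ordovician → Silurian → Neogene → Quaternary; total span 1200 Myr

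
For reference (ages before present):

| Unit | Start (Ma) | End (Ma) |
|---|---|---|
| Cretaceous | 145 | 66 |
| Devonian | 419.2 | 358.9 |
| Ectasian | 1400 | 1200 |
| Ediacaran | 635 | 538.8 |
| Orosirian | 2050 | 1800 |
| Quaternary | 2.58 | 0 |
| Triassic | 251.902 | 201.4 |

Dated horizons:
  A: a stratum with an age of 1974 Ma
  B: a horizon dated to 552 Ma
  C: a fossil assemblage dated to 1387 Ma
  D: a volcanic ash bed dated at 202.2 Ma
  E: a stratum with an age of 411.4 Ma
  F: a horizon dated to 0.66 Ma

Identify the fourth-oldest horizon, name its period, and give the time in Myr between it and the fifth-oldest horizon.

Larger Ma means older, so oldest first: A 1974 > C 1387 > B 552 > E 411.4 > D 202.2 > F 0.66.
Counting 4 along gives E (411.4 Ma); the excerpt puts that inside the Devonian, 419.2–358.9 Ma.
Next in line is D (202.2 Ma), and 411.4 − 202.2 = 209.2 Myr.

E, in the Devonian; 209.2 million years to D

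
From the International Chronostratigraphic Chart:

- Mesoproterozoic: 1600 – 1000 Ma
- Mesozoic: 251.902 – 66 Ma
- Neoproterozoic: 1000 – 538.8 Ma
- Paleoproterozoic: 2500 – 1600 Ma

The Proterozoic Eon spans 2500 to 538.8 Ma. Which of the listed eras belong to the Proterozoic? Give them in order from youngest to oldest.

Neoproterozoic, Mesoproterozoic, Paleoproterozoic

Eras with both bounds inside 2500–538.8 Ma: Neoproterozoic (1000–538.8), Mesoproterozoic (1600–1000), Paleoproterozoic (2500–1600).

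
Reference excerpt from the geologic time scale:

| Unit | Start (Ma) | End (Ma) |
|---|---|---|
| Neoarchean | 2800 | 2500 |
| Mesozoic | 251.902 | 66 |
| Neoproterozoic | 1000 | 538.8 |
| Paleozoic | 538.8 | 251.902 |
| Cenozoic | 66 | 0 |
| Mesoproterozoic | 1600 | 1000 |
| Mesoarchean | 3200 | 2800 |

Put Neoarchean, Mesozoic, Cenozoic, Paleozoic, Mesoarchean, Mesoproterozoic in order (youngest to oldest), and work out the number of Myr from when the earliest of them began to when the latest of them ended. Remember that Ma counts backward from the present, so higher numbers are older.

Cenozoic → Mesozoic → Paleozoic → Mesoproterozoic → Neoarchean → Mesoarchean; total span 3200 Myr

Start ages (Ma): Mesoarchean 3200, Neoarchean 2800, Mesoproterozoic 1600, Paleozoic 538.8, Mesozoic 251.902, Cenozoic 66.
Ordered youngest to oldest: Cenozoic, Mesozoic, Paleozoic, Mesoproterozoic, Neoarchean, Mesoarchean.
Span = 3200 − 0 = 3200 Myr.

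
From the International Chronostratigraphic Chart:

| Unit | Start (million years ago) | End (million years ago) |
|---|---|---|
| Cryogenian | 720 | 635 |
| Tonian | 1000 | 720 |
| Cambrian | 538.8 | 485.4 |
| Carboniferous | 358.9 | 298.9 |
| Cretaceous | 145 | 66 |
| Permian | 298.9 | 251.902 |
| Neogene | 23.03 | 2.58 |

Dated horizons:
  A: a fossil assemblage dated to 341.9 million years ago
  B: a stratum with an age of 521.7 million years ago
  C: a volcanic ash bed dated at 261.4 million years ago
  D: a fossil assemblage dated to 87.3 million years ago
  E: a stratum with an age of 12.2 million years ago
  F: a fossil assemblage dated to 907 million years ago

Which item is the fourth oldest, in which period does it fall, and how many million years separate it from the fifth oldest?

Sorted oldest-first by Ma: F (907), B (521.7), A (341.9), C (261.4), D (87.3), E (12.2).
The fourth oldest is C at 261.4 Ma, which lies in 298.9–251.902 Ma: the Permian.
The fifth oldest is D at 87.3 Ma; separation = |261.4 − 87.3| = 174.1 Myr.

C, in the Permian; 174.1 million years to D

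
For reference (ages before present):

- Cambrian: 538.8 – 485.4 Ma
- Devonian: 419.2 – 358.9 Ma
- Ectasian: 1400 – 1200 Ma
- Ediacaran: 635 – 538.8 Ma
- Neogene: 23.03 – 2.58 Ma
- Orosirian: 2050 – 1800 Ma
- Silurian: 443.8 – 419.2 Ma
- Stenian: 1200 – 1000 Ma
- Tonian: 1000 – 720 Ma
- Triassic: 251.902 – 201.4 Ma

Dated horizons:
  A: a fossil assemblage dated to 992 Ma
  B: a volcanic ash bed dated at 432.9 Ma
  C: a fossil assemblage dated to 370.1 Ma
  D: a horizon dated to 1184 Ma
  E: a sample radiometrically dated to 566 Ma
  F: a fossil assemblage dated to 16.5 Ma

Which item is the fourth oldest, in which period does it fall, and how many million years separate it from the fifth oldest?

Larger Ma means older, so oldest first: D 1184 > A 992 > E 566 > B 432.9 > C 370.1 > F 16.5.
Counting 4 along gives B (432.9 Ma); the excerpt puts that inside the Silurian, 443.8–419.2 Ma.
Next in line is C (370.1 Ma), and 432.9 − 370.1 = 62.8 Myr.

B, in the Silurian; 62.8 million years to C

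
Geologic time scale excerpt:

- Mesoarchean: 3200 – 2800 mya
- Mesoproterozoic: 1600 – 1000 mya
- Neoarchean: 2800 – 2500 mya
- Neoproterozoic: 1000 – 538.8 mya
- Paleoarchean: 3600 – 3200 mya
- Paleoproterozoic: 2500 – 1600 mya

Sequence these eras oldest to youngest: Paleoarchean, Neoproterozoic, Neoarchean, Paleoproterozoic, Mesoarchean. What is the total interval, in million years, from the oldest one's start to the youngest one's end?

Paleoarchean, Mesoarchean, Neoarchean, Paleoproterozoic, Neoproterozoic; total span 3061.2 Myr

From the excerpt: Paleoarchean 3600–3200; Neoproterozoic 1000–538.8; Neoarchean 2800–2500; Paleoproterozoic 2500–1600; Mesoarchean 3200–2800 (Ma).
Larger Ma is earlier, so the oldest is Paleoarchean and the youngest is Neoproterozoic; oldest to youngest: Paleoarchean, Mesoarchean, Neoarchean, Paleoproterozoic, Neoproterozoic.
Oldest start 3600 minus youngest end 538.8 gives 3061.2 Myr overall.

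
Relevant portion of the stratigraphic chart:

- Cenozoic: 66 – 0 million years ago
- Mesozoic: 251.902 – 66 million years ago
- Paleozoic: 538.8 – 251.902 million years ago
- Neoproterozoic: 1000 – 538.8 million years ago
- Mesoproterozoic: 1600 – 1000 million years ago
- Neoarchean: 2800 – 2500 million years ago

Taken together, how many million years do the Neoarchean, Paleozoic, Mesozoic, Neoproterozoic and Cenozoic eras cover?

1300 million years

Duration is start − end for each: (2800 − 2500) + (538.8 − 251.902) + (251.902 − 66) + (1000 − 538.8) + (66 − 0).
That is 300 + 286.898 + 185.902 + 461.2 + 66, which totals 1300 million years.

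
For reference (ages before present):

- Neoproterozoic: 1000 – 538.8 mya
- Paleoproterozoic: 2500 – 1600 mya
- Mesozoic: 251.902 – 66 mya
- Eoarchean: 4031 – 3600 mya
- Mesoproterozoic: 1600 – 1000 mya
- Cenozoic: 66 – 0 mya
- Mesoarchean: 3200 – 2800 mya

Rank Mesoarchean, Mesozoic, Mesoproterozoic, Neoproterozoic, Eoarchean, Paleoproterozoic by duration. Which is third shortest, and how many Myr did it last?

Start − end for each: Mesoarchean 3200 − 2800 = 400; Mesozoic 251.902 − 66 = 185.902; Mesoproterozoic 1600 − 1000 = 600; Neoproterozoic 1000 − 538.8 = 461.2; Eoarchean 4031 − 3600 = 431; Paleoproterozoic 2500 − 1600 = 900.
Ranking these from shortest: Mesozoic < Mesoarchean < Eoarchean < Neoproterozoic < Mesoproterozoic < Paleoproterozoic.
Position 3 in that ranking is Eoarchean, which lasted 431 Myr.

Eoarchean, 431 million years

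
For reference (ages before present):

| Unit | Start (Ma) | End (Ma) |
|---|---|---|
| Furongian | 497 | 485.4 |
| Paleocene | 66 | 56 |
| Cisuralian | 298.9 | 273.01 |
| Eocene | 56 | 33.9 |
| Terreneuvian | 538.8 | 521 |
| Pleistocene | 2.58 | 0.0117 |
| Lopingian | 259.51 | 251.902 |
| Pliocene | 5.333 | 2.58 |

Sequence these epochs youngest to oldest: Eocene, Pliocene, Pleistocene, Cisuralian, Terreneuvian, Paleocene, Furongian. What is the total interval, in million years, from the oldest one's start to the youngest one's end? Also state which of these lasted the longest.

Pleistocene, Pliocene, Eocene, Paleocene, Cisuralian, Furongian, Terreneuvian; total span 538.7883 Myr; longest is Cisuralian

Start ages (Ma): Terreneuvian 538.8, Furongian 497, Cisuralian 298.9, Paleocene 66, Eocene 56, Pliocene 5.333, Pleistocene 2.58.
Ordered youngest to oldest: Pleistocene, Pliocene, Eocene, Paleocene, Cisuralian, Furongian, Terreneuvian.
Span = 538.8 − 0.0117 = 538.7883 Myr.
Durations: Eocene 22.1, Pliocene 2.753, Furongian 11.6, Paleocene 10, Pleistocene 2.5683, Terreneuvian 17.8, Cisuralian 25.89 → longest is Cisuralian (25.89 Myr).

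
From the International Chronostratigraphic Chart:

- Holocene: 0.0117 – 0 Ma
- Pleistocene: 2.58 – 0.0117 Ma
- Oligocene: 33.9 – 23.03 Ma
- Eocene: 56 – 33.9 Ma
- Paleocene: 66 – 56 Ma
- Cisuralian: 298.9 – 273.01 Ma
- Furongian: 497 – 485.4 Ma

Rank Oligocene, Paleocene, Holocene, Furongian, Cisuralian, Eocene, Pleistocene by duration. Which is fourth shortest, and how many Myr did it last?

Oligocene, 10.87 million years

Start − end for each: Oligocene 33.9 − 23.03 = 10.87; Paleocene 66 − 56 = 10; Holocene 0.0117 − 0 = 0.0117; Furongian 497 − 485.4 = 11.6; Cisuralian 298.9 − 273.01 = 25.89; Eocene 56 − 33.9 = 22.1; Pleistocene 2.58 − 0.0117 = 2.5683.
Ranking these from shortest: Holocene < Pleistocene < Paleocene < Oligocene < Furongian < Eocene < Cisuralian.
Position 4 in that ranking is Oligocene, which lasted 10.87 Myr.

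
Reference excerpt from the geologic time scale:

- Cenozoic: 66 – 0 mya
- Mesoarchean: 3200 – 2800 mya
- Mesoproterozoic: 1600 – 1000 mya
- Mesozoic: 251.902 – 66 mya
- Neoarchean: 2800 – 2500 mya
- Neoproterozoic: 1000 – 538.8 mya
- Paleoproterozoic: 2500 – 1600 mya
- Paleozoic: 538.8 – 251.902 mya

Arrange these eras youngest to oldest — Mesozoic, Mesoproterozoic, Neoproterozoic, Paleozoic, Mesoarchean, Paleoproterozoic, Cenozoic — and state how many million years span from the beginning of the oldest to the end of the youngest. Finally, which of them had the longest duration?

From the excerpt: Mesozoic 251.902–66; Mesoproterozoic 1600–1000; Neoproterozoic 1000–538.8; Paleozoic 538.8–251.902; Mesoarchean 3200–2800; Paleoproterozoic 2500–1600; Cenozoic 66–0 (Ma).
Larger Ma is earlier, so the oldest is Mesoarchean and the youngest is Cenozoic; youngest to oldest: Cenozoic, Mesozoic, Paleozoic, Neoproterozoic, Mesoproterozoic, Paleoproterozoic, Mesoarchean.
Oldest start 3200 minus youngest end 0 gives 3200 Myr overall.
Individual lengths (start − end): Paleozoic 286.898; Mesoarchean 400; Paleoproterozoic 900; Cenozoic 66; Mesozoic 185.902; Mesoproterozoic 600; Neoproterozoic 461.2. The largest is Paleoproterozoic at 900 Myr.

Cenozoic, Mesozoic, Paleozoic, Neoproterozoic, Mesoproterozoic, Paleoproterozoic, Mesoarchean; total span 3200 Myr; longest is Paleoproterozoic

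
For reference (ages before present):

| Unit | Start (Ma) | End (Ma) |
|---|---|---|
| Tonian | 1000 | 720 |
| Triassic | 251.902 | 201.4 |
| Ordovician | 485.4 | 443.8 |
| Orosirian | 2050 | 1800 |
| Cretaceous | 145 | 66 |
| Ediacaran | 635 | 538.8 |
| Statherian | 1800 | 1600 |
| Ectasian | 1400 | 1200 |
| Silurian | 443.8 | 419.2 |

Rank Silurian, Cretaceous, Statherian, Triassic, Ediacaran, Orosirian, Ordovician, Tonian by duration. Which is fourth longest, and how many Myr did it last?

Durations: Silurian 24.6; Cretaceous 79; Statherian 200; Triassic 50.502; Ediacaran 96.2; Orosirian 250; Ordovician 41.6; Tonian 280 Myr.
Sorted longest-first: Tonian (280), Orosirian (250), Statherian (200), Ediacaran (96.2), Cretaceous (79), Triassic (50.502), Ordovician (41.6), Silurian (24.6).
The fourth longest is Ediacaran at 96.2 Myr.

Ediacaran, 96.2 million years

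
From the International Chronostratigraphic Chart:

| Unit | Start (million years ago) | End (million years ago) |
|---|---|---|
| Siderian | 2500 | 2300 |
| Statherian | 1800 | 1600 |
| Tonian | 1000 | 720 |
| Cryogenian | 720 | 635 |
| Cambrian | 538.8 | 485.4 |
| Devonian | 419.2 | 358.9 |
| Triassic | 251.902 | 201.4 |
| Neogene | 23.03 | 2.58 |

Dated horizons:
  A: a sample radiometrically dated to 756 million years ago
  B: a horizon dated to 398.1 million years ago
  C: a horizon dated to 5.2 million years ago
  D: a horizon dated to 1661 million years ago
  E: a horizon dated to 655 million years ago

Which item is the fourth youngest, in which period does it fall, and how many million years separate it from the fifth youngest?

Smaller Ma means younger, so youngest first: C 5.2 < B 398.1 < E 655 < A 756 < D 1661.
Counting 4 along gives A (756 Ma); the excerpt puts that inside the Tonian, 1000–720 Ma.
Next in line is D (1661 Ma), and 1661 − 756 = 905 Myr.

A, in the Tonian; 905 million years to D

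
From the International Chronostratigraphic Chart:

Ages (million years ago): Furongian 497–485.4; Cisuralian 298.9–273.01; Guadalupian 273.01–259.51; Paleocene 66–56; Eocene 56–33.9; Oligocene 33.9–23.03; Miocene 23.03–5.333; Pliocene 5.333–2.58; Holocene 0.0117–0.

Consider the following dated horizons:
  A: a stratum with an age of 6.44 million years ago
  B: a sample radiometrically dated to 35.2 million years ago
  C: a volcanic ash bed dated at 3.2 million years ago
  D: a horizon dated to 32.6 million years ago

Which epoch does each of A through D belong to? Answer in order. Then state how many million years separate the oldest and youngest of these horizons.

A: 6.44 Ma lies in 23.03–5.333 Ma, so Miocene.
B: 35.2 Ma lies in 56–33.9 Ma, so Eocene.
C: 3.2 Ma lies in 5.333–2.58 Ma, so Pliocene.
D: 32.6 Ma lies in 33.9–23.03 Ma, so Oligocene.
Oldest = 35.2 Ma, youngest = 3.2 Ma → span 32 Myr.

A — Miocene; B — Eocene; C — Pliocene; D — Oligocene; span 32 million years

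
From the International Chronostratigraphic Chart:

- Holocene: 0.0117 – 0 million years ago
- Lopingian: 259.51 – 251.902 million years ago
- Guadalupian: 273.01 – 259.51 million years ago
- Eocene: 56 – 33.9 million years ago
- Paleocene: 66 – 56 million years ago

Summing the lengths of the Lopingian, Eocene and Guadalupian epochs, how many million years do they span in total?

43.208 million years

Duration is start − end for each: (259.51 − 251.902) + (56 − 33.9) + (273.01 − 259.51).
That is 7.608 + 22.1 + 13.5, which totals 43.208 million years.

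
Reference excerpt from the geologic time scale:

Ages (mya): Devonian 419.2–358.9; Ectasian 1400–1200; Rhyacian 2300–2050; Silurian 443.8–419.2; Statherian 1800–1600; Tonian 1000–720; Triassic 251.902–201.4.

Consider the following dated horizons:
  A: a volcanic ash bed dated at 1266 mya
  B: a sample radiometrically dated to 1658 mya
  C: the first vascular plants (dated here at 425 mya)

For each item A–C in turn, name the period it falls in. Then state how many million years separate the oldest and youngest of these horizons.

A — Ectasian; B — Statherian; C — Silurian; span 1233 million years

A: 1266 Ma lies in 1400–1200 Ma, so Ectasian.
B: 1658 Ma lies in 1800–1600 Ma, so Statherian.
C: 425 Ma lies in 443.8–419.2 Ma, so Silurian.
Oldest = 1658 Ma, youngest = 425 Ma → span 1233 Myr.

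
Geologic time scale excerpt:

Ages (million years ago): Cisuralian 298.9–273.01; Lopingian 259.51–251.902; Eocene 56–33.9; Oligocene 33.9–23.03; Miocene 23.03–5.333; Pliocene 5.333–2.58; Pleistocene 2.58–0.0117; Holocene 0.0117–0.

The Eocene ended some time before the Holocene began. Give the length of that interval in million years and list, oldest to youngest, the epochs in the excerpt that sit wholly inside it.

33.8883 million years; Oligocene, Miocene, Pliocene, Pleistocene

The Eocene closes at 33.9 Ma and the Holocene opens at 0.0117 Ma, so the interval is 33.9 − 0.0117 = 33.8883 Myr.
An epoch fits inside if it starts at or after 33.9 Ma and ends at or before 0.0117 Ma; oldest first that gives Oligocene, Miocene, Pliocene, Pleistocene.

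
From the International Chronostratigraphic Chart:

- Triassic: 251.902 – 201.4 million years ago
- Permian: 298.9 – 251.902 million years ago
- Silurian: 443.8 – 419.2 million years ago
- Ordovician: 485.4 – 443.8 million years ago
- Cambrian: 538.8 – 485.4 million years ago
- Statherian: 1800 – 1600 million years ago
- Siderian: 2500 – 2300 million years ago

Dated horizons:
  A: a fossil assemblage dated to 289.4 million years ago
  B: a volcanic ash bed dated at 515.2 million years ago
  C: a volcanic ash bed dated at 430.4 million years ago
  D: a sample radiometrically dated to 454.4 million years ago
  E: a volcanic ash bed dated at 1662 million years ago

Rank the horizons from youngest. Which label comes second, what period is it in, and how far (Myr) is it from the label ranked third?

Smaller Ma means younger, so youngest first: A 289.4 < C 430.4 < D 454.4 < B 515.2 < E 1662.
Counting 2 along gives C (430.4 Ma); the excerpt puts that inside the Silurian, 443.8–419.2 Ma.
Next in line is D (454.4 Ma), and 454.4 − 430.4 = 24 Myr.

C, in the Silurian; 24 million years to D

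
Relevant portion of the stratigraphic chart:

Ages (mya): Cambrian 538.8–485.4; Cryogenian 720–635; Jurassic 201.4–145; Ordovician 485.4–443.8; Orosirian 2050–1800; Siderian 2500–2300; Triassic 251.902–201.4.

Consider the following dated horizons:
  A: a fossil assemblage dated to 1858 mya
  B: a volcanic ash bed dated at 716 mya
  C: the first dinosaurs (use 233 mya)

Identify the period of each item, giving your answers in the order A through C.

Match each age against the start–end ranges in the excerpt: A = 1858 Ma → Orosirian (2050–1800); B = 716 Ma → Cryogenian (720–635); C = 233 Ma → Triassic (251.902–201.4).

A — Orosirian; B — Cryogenian; C — Triassic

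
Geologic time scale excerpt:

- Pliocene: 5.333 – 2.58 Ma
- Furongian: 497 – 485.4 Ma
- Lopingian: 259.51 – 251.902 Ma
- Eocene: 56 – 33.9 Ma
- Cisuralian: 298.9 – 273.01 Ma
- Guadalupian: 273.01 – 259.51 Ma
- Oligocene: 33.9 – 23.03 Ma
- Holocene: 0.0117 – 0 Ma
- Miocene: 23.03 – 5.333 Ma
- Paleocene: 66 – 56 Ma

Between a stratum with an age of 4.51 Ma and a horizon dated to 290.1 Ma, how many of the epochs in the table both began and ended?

290.1 Ma sits inside the Cisuralian (298.9–273.01) and 4.51 Ma inside the Pliocene (5.333–2.58); neither of those is wholly between the two dates.
The listed epochs lying completely between them are Guadalupian, Lopingian, Paleocene, Eocene, Oligocene, Miocene — 6 in all.

6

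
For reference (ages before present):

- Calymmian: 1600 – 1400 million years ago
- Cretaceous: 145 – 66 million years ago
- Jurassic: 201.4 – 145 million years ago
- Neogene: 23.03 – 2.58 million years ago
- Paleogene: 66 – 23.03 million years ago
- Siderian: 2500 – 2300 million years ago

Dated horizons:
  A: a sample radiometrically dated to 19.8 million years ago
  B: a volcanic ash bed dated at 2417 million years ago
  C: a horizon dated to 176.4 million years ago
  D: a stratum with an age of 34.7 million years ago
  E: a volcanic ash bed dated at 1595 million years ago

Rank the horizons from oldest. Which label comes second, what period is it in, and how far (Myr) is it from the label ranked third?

E, in the Calymmian; 1418.6 million years to C

Sorted oldest-first by Ma: B (2417), E (1595), C (176.4), D (34.7), A (19.8).
The second oldest is E at 1595 Ma, which lies in 1600–1400 Ma: the Calymmian.
The third oldest is C at 176.4 Ma; separation = |1595 − 176.4| = 1418.6 Myr.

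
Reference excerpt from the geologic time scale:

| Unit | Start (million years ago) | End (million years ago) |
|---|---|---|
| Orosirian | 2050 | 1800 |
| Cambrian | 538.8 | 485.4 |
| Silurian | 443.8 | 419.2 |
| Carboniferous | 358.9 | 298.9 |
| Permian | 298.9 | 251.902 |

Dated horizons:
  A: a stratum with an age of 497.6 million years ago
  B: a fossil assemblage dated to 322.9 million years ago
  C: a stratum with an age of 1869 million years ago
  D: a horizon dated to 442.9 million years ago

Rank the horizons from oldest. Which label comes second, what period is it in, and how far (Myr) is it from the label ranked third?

A, in the Cambrian; 54.7 million years to D

Sorted oldest-first by Ma: C (1869), A (497.6), D (442.9), B (322.9).
The second oldest is A at 497.6 Ma, which lies in 538.8–485.4 Ma: the Cambrian.
The third oldest is D at 442.9 Ma; separation = |497.6 − 442.9| = 54.7 Myr.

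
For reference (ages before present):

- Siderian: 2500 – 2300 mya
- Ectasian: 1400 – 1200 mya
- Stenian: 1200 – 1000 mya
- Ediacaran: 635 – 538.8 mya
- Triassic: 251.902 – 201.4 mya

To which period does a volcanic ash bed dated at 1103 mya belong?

Stenian

1103 Ma lies between 1200 and 1000 Ma, so it falls in the Stenian.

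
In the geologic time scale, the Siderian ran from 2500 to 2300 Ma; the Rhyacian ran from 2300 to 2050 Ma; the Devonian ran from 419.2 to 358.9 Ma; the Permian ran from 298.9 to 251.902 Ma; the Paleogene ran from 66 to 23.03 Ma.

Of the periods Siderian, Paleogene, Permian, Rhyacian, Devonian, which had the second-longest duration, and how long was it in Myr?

Start − end for each: Siderian 2500 − 2300 = 200; Paleogene 66 − 23.03 = 42.97; Permian 298.9 − 251.902 = 46.998; Rhyacian 2300 − 2050 = 250; Devonian 419.2 − 358.9 = 60.3.
Ranking these from longest: Rhyacian > Siderian > Devonian > Permian > Paleogene.
Position 2 in that ranking is Siderian, which lasted 200 Myr.

Siderian, 200 million years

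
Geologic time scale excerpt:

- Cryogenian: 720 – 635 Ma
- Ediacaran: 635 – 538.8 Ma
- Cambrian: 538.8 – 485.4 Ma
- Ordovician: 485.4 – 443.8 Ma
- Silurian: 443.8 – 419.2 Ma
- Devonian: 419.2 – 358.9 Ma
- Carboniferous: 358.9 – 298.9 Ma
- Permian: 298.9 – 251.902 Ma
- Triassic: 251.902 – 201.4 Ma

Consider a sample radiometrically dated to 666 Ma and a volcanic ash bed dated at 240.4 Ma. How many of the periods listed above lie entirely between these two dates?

7

666 Ma sits inside the Cryogenian (720–635) and 240.4 Ma inside the Triassic (251.902–201.4); neither of those is wholly between the two dates.
The listed periods lying completely between them are Ediacaran, Cambrian, Ordovician, Silurian, Devonian, Carboniferous, Permian — 7 in all.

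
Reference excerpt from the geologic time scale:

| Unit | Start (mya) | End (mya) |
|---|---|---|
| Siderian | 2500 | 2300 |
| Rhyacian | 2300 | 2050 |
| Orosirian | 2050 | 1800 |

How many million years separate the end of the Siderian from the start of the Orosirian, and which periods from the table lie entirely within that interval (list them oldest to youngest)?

250 million years; Rhyacian

End of Siderian = 2300 Ma; start of Orosirian = 2050 Ma.
Gap = 2300 − 2050 = 250 Myr.
Periods wholly inside 2300–2050 Ma: Rhyacian (2300–2050).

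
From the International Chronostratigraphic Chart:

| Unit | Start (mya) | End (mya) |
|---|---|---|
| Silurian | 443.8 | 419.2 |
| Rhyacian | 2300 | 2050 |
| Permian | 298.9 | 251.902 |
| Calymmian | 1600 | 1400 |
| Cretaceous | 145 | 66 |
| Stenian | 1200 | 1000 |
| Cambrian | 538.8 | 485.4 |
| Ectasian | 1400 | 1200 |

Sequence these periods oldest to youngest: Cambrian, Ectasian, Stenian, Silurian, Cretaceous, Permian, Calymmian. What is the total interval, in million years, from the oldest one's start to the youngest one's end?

Calymmian, Ectasian, Stenian, Cambrian, Silurian, Permian, Cretaceous; total span 1534 Myr

Start ages (Ma): Calymmian 1600, Ectasian 1400, Stenian 1200, Cambrian 538.8, Silurian 443.8, Permian 298.9, Cretaceous 145.
Ordered oldest to youngest: Calymmian, Ectasian, Stenian, Cambrian, Silurian, Permian, Cretaceous.
Span = 1600 − 66 = 1534 Myr.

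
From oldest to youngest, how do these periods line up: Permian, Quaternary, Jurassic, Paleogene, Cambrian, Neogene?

Cambrian, Permian, Jurassic, Paleogene, Neogene, Quaternary

Era membership (oldest first within each) — Paleozoic: Cambrian, Permian; Mesozoic: Jurassic; Cenozoic: Paleogene, Neogene, Quaternary. Paleozoic precedes Mesozoic, which precedes Cenozoic. Concatenating the groups in that era order gives oldest to youngest directly.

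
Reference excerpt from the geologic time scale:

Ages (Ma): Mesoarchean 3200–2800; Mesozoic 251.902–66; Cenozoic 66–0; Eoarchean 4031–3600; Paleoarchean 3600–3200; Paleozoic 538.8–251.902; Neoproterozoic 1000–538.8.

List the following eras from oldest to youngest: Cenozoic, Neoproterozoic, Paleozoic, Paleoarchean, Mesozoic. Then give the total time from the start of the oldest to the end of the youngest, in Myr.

From the excerpt: Cenozoic 66–0; Neoproterozoic 1000–538.8; Paleozoic 538.8–251.902; Paleoarchean 3600–3200; Mesozoic 251.902–66 (Ma).
Larger Ma is earlier, so the oldest is Paleoarchean and the youngest is Cenozoic; oldest to youngest: Paleoarchean, Neoproterozoic, Paleozoic, Mesozoic, Cenozoic.
Oldest start 3600 minus youngest end 0 gives 3600 Myr overall.

Paleoarchean → Neoproterozoic → Paleozoic → Mesozoic → Cenozoic; total span 3600 Myr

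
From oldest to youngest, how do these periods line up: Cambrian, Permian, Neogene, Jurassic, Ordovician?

Group by era (each group listed oldest first) — Paleozoic: Cambrian, Ordovician, Permian; Mesozoic: Jurassic; Cenozoic: Neogene. The eras run Paleozoic → Mesozoic → Cenozoic. Concatenating the groups in that era order gives oldest to youngest directly.

Cambrian, Ordovician, Permian, Jurassic, Neogene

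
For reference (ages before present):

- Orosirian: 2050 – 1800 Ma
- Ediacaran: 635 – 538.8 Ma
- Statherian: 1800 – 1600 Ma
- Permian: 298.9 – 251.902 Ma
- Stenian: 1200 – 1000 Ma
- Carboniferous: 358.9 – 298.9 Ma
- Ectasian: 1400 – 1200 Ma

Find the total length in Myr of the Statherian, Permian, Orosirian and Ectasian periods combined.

696.998 million years

Each duration: Statherian = 200; Permian = 46.998; Orosirian = 250; Ectasian = 200.
Sum: 200 + 46.998 + 250 + 200 = 696.998 Myr.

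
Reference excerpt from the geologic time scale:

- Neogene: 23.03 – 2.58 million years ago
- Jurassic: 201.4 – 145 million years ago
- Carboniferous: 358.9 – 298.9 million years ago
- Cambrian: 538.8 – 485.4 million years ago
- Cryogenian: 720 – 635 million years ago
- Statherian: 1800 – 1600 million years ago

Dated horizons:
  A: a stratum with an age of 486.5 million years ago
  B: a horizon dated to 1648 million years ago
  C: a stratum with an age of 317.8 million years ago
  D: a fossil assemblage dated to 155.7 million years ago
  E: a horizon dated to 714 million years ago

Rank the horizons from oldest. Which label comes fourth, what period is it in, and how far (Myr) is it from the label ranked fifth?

Larger Ma means older, so oldest first: B 1648 > E 714 > A 486.5 > C 317.8 > D 155.7.
Counting 4 along gives C (317.8 Ma); the excerpt puts that inside the Carboniferous, 358.9–298.9 Ma.
Next in line is D (155.7 Ma), and 317.8 − 155.7 = 162.1 Myr.

C, in the Carboniferous; 162.1 million years to D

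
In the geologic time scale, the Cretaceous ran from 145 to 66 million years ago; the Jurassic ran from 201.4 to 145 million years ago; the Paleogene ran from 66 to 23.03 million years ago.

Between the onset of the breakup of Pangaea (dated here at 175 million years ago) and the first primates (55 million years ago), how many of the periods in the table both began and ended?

1

The older date is 175 Ma and the younger is 55 Ma.
Periods with start < 175 and end > 55 Ma: Cretaceous (145–66).
That is 1 complete period.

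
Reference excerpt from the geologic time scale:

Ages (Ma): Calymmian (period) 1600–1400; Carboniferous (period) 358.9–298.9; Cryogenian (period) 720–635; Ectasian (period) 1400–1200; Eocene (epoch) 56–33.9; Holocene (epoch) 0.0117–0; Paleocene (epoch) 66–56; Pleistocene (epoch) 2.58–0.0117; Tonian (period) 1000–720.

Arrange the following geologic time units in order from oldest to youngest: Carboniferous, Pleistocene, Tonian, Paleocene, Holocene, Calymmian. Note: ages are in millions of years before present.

The oldest of these is Calymmian (starts 1600 Ma) and the youngest is Holocene (ends 0 Ma).
In between, by decreasing start age: Tonian (1000), Carboniferous (358.9), Paleocene (66), Pleistocene (2.58).

Calymmian, Tonian, Carboniferous, Paleocene, Pleistocene, Holocene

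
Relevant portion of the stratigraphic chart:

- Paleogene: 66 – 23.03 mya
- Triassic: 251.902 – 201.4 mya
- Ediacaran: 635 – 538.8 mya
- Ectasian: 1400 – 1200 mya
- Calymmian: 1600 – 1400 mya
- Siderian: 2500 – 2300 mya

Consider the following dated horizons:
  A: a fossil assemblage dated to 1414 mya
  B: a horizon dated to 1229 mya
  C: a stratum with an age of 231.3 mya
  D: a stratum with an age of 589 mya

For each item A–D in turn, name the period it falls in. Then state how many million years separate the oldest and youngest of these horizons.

A — Calymmian; B — Ectasian; C — Triassic; D — Ediacaran; span 1182.7 million years

A: 1414 Ma lies in 1600–1400 Ma, so Calymmian.
B: 1229 Ma lies in 1400–1200 Ma, so Ectasian.
C: 231.3 Ma lies in 251.902–201.4 Ma, so Triassic.
D: 589 Ma lies in 635–538.8 Ma, so Ediacaran.
Oldest = 1414 Ma, youngest = 231.3 Ma → span 1182.7 Myr.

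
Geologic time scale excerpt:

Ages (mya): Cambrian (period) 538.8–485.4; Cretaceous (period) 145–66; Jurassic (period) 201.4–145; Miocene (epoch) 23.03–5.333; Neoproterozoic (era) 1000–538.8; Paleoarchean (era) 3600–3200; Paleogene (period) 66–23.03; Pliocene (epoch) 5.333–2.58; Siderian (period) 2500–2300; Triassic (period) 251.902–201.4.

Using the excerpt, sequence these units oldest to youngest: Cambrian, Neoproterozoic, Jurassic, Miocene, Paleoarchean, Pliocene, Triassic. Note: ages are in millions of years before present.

Sorting by start age (descending Ma, since larger Ma = older): Paleoarchean start 3600, Neoproterozoic start 1000, Cambrian start 538.8, Triassic start 251.902, Jurassic start 201.4, Miocene start 23.03, Pliocene start 5.333.

Paleoarchean → Neoproterozoic → Cambrian → Triassic → Jurassic → Miocene → Pliocene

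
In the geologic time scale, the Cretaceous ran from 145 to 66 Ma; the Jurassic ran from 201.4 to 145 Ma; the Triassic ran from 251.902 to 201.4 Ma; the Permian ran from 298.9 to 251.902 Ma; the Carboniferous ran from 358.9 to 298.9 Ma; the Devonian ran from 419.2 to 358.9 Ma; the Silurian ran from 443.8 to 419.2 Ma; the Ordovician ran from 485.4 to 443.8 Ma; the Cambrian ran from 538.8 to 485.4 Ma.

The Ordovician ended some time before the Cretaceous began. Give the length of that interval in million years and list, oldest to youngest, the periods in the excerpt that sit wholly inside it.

End of Ordovician = 443.8 Ma; start of Cretaceous = 145 Ma.
Gap = 443.8 − 145 = 298.8 Myr.
Periods wholly inside 443.8–145 Ma: Silurian (443.8–419.2), Devonian (419.2–358.9), Carboniferous (358.9–298.9), Permian (298.9–251.902), Triassic (251.902–201.4), Jurassic (201.4–145).

298.8 million years; Silurian, Devonian, Carboniferous, Permian, Triassic, Jurassic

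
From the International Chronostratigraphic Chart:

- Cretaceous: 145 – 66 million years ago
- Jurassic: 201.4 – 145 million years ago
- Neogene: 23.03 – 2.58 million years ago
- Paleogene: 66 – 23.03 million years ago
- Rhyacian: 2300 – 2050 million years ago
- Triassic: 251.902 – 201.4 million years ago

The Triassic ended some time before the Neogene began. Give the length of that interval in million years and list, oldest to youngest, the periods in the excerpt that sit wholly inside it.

178.37 million years; Jurassic, Cretaceous, Paleogene

The Triassic closes at 201.4 Ma and the Neogene opens at 23.03 Ma, so the interval is 201.4 − 23.03 = 178.37 Myr.
A period fits inside if it starts at or after 201.4 Ma and ends at or before 23.03 Ma; oldest first that gives Jurassic, Cretaceous, Paleogene.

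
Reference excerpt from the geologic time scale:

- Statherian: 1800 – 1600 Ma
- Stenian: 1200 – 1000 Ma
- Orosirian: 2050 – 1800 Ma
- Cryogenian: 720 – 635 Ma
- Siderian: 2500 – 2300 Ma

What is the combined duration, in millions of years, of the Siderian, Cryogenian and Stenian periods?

Each duration: Siderian = 200; Cryogenian = 85; Stenian = 200.
Sum: 200 + 85 + 200 = 485 Myr.

485 million years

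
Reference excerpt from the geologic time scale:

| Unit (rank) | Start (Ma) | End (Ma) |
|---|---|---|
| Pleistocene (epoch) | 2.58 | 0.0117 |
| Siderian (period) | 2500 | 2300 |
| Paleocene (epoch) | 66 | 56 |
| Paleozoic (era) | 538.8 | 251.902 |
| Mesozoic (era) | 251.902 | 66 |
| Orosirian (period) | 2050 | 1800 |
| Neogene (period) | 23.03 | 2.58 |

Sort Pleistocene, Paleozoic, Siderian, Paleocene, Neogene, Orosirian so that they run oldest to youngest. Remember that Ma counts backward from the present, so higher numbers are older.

Siderian, Orosirian, Paleozoic, Paleocene, Neogene, Pleistocene

Sorting by start age (descending Ma, since larger Ma = older): Siderian start 2500, Orosirian start 2050, Paleozoic start 538.8, Paleocene start 66, Neogene start 23.03, Pleistocene start 2.58.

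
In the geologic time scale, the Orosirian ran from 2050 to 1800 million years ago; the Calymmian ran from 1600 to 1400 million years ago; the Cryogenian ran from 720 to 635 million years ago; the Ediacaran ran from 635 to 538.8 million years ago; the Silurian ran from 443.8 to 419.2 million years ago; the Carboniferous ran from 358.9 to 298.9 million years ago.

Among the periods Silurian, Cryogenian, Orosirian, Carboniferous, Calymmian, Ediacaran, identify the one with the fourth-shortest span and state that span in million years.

Durations: Silurian 24.6; Cryogenian 85; Orosirian 250; Carboniferous 60; Calymmian 200; Ediacaran 96.2 Myr.
Sorted shortest-first: Silurian (24.6), Carboniferous (60), Cryogenian (85), Ediacaran (96.2), Calymmian (200), Orosirian (250).
The fourth shortest is Ediacaran at 96.2 Myr.

Ediacaran, 96.2 million years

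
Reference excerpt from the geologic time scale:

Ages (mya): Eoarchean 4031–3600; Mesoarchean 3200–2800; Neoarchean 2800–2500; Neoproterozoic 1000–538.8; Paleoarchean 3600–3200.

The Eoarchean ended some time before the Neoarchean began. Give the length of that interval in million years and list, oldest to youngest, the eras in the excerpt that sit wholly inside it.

800 million years; Paleoarchean, Mesoarchean

The Eoarchean closes at 3600 Ma and the Neoarchean opens at 2800 Ma, so the interval is 3600 − 2800 = 800 Myr.
An era fits inside if it starts at or after 3600 Ma and ends at or before 2800 Ma; oldest first that gives Paleoarchean, Mesoarchean.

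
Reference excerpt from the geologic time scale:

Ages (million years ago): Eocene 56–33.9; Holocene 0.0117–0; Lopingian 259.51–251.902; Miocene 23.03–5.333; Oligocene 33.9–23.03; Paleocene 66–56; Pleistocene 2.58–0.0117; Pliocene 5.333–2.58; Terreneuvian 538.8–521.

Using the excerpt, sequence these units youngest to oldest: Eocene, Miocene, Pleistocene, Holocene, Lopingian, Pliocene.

The oldest of these is Lopingian (starts 259.51 Ma) and the youngest is Holocene (ends 0 Ma).
In between, by decreasing start age: Eocene (56), Miocene (23.03), Pliocene (5.333), Pleistocene (2.58).
Listing youngest first means reversing that sequence.

Holocene, Pleistocene, Pliocene, Miocene, Eocene, Lopingian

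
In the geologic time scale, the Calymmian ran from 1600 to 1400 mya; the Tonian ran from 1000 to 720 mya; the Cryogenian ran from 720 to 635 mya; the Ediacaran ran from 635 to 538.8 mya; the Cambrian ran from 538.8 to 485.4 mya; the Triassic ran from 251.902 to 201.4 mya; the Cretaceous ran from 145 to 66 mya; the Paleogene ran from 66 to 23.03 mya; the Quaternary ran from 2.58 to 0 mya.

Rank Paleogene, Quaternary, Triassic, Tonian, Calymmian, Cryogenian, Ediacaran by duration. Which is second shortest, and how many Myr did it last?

Paleogene, 42.97 million years

Start − end for each: Paleogene 66 − 23.03 = 42.97; Quaternary 2.58 − 0 = 2.58; Triassic 251.902 − 201.4 = 50.502; Tonian 1000 − 720 = 280; Calymmian 1600 − 1400 = 200; Cryogenian 720 − 635 = 85; Ediacaran 635 − 538.8 = 96.2.
Ranking these from shortest: Quaternary < Paleogene < Triassic < Cryogenian < Ediacaran < Calymmian < Tonian.
Position 2 in that ranking is Paleogene, which lasted 42.97 Myr.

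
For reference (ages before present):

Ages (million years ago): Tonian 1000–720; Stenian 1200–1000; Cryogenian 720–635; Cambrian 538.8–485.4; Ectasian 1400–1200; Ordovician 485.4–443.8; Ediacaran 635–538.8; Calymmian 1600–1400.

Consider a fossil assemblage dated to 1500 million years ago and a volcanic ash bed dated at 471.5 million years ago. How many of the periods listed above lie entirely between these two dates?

1500 Ma sits inside the Calymmian (1600–1400) and 471.5 Ma inside the Ordovician (485.4–443.8); neither of those is wholly between the two dates.
The listed periods lying completely between them are Ectasian, Stenian, Tonian, Cryogenian, Ediacaran, Cambrian — 6 in all.

6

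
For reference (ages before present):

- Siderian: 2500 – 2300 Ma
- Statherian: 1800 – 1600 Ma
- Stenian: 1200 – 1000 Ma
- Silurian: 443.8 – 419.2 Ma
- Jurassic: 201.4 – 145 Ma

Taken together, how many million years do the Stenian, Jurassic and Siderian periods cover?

456.4 million years

Duration is start − end for each: (1200 − 1000) + (201.4 − 145) + (2500 − 2300).
That is 200 + 56.4 + 200, which totals 456.4 million years.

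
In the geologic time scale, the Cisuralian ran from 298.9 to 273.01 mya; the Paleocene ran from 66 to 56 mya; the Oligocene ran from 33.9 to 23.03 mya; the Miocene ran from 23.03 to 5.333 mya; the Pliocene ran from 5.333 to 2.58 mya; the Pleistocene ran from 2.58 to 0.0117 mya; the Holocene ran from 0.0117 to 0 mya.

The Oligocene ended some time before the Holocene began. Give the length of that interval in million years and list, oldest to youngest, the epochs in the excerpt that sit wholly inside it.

23.0183 million years; Miocene, Pliocene, Pleistocene

End of Oligocene = 23.03 Ma; start of Holocene = 0.0117 Ma.
Gap = 23.03 − 0.0117 = 23.0183 Myr.
Epochs wholly inside 23.03–0.0117 Ma: Miocene (23.03–5.333), Pliocene (5.333–2.58), Pleistocene (2.58–0.0117).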